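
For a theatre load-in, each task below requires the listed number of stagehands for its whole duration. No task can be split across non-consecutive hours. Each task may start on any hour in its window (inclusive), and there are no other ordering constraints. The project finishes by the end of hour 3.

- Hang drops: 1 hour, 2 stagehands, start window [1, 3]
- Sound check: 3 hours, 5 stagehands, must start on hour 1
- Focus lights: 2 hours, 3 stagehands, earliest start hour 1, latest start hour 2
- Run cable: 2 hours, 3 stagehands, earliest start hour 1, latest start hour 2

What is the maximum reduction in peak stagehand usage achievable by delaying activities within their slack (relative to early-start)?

2

Early-start peak: h1:13  h2:11  h3:5 ⇒ 13.
Leveled (Hang drops@1, Sound check@1, Focus lights@1, Run cable@2): h1:10  h2:11  h3:8 ⇒ 11.
Reduction 13 − 11 = 2.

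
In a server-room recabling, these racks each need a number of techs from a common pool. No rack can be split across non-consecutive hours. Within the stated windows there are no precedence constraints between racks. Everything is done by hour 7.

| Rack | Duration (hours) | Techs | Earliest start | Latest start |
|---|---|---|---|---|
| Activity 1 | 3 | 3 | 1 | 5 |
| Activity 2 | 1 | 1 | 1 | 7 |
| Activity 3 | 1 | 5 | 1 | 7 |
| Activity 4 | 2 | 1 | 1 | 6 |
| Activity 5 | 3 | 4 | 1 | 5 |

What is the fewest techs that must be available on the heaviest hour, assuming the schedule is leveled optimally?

5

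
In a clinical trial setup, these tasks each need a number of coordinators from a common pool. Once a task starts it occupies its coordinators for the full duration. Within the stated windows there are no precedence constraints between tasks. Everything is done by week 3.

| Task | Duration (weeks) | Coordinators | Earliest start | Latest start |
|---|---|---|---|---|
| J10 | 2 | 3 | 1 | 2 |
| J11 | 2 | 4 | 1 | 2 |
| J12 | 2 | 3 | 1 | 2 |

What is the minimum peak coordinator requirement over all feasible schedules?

10

Schedule J10@1, J11@1, J12@1: w1:10  w2:10  w3:0 — peak 10.
No arrangement of the 8 feasible schedules does better.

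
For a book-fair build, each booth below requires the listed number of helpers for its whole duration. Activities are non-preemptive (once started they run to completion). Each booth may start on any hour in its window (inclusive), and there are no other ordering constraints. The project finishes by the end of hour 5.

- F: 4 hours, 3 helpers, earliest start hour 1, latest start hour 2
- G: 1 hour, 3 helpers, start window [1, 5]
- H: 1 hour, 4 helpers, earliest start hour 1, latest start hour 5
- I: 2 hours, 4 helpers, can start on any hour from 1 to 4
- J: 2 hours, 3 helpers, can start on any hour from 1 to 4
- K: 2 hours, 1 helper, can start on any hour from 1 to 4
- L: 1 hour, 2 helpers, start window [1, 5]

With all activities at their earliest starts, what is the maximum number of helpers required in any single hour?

20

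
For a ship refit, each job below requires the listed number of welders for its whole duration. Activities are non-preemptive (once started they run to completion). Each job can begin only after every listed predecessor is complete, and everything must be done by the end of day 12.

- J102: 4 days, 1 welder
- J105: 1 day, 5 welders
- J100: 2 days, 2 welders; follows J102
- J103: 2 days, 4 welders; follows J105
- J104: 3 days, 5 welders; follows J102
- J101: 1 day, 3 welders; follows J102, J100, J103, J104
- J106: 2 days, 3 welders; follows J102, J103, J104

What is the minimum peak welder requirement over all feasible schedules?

5

Early-start (J102@1, J105@1, J100@5, J103@2, J104@5, J101@8, J106@8) gives peak 7: d1:6  d2:5  d3:5  d4:1  d5:7  d6:7  d7:5  d8:6  d9:3  d10:0  d11:0  d12:0.
Shift J102→2, J100→9, J104→6, J101→11, J106→9.
Schedule J102@2, J105@1, J100@9, J103@2, J104@6, J101@11, J106@9: d1:5  d2:5  d3:5  d4:1  d5:1  d6:5  d7:5  d8:5  d9:5  d10:5  d11:3  d12:0 — peak 5.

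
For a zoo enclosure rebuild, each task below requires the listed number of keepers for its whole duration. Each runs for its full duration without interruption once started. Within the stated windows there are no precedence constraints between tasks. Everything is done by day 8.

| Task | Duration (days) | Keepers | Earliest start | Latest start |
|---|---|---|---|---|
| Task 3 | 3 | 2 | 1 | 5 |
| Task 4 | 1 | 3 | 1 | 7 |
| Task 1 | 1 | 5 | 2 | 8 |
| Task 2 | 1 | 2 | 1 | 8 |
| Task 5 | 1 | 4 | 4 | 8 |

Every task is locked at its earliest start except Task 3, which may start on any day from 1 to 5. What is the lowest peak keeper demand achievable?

5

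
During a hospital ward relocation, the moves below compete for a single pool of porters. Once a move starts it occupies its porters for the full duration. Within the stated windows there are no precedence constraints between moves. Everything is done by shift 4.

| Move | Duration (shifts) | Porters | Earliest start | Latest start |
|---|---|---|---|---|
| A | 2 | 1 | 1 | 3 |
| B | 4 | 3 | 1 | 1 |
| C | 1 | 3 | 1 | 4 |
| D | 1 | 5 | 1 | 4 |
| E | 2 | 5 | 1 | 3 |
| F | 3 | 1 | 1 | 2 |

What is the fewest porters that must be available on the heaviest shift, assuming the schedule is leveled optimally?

Early-start (A@1, B@1, C@1, D@1, E@1, F@1) gives peak 18: s1:18  s2:10  s3:4  s4:3.
Shift C→2, E→3, F→2.
Schedule A@1, B@1, C@2, D@1, E@3, F@2: s1:9  s2:8  s3:9  s4:9 — peak 9.
Total porter-shifts = 35 over 4 shifts ⇒ peak ≥ ⌈35/4⌉ = 9, so 9 is optimal.

9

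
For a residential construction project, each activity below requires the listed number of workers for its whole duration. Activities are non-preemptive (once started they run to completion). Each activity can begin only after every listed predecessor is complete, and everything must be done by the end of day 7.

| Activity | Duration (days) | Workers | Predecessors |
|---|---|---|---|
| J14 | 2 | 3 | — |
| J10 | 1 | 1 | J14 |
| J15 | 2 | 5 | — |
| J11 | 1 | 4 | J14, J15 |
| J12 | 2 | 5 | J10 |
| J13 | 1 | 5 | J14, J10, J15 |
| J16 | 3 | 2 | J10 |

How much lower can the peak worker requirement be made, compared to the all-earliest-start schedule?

Early-start peak: d1:8  d2:8  d3:5  d4:12  d5:7  d6:2  d7:0 ⇒ 12.
Leveled (J14@1, J10@3, J15@1, J11@3, J12@4, J13@6, J16@4): d1:8  d2:8  d3:5  d4:7  d5:7  d6:7  d7:0 ⇒ 8.
Reduction 12 − 8 = 4.

4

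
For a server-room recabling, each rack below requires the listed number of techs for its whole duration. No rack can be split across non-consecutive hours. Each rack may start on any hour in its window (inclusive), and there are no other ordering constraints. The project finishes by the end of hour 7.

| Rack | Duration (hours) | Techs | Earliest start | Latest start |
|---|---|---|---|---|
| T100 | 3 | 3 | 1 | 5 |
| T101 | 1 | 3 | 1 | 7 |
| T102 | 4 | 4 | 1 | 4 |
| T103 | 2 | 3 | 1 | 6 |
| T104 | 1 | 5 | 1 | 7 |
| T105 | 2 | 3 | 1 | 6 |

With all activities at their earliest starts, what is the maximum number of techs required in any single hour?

Early-start schedule: T100@1, T101@1, T102@1, T103@1, T104@1, T105@1.
Load per hour: hour 1: 21, hour 2: 13, hour 3: 7, hour 4: 4, hour 5: 0, hour 6: 0, hour 7: 0.
Peak is 21.

21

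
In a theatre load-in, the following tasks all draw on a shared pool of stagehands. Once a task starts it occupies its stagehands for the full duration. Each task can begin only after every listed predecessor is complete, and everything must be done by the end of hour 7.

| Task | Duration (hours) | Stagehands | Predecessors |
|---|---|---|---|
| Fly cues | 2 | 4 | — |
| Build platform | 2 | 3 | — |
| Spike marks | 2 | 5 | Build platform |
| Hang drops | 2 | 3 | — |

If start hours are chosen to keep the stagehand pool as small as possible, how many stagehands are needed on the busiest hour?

6

Early-start (Fly cues@1, Build platform@1, Spike marks@3, Hang drops@1) gives peak 10: h1:10  h2:10  h3:5  h4:5  h5:0  h6:0  h7:0.
Shift Build platform→3, Spike marks→5, Hang drops→3.
Schedule Fly cues@1, Build platform@3, Spike marks@5, Hang drops@3: h1:4  h2:4  h3:6  h4:6  h5:5  h6:5  h7:0 — peak 6.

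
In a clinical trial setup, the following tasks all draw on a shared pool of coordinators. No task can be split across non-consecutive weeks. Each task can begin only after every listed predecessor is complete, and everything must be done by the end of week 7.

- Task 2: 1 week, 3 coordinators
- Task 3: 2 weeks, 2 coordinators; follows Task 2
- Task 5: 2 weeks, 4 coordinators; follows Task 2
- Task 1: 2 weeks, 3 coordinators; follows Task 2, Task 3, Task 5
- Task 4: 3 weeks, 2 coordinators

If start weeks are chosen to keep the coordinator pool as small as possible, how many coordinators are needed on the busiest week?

5

Early-start (Task 2@1, Task 3@2, Task 5@2, Task 1@4, Task 4@1) gives peak 8: w1:5  w2:8  w3:8  w4:3  w5:3  w6:0  w7:0.
Shift Task 5→4, Task 1→6.
Schedule Task 2@1, Task 3@2, Task 5@4, Task 1@6, Task 4@1: w1:5  w2:4  w3:4  w4:4  w5:4  w6:3  w7:3 — peak 5.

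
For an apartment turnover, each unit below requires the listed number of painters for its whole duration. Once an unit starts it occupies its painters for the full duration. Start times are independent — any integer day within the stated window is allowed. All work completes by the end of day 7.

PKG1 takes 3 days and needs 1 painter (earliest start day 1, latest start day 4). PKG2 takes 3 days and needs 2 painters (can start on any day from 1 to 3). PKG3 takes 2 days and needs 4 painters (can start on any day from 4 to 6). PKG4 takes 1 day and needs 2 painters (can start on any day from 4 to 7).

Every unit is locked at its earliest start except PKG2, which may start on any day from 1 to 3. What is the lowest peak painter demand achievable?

PKG2@1: d1:3  d2:3  d3:3  d4:6  d5:4  d6:0  d7:0 → peak 6
PKG2@2: d1:1  d2:3  d3:3  d4:8  d5:4  d6:0  d7:0 → peak 8
PKG2@3: d1:1  d2:1  d3:3  d4:8  d5:6  d6:0  d7:0 → peak 8
Best is PKG2@1, peak 6.

6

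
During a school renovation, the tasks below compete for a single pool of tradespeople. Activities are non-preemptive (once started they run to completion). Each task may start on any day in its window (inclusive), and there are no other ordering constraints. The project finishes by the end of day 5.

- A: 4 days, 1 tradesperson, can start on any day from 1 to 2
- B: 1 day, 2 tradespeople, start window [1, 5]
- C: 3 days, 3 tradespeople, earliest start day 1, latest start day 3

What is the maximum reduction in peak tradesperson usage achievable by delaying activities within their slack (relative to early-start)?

Early-start peak: d1:6  d2:4  d3:4  d4:1  d5:0 ⇒ 6.
Leveled (A@1, B@1, C@2): d1:3  d2:4  d3:4  d4:4  d5:0 ⇒ 4.
Reduction 6 − 4 = 2.

2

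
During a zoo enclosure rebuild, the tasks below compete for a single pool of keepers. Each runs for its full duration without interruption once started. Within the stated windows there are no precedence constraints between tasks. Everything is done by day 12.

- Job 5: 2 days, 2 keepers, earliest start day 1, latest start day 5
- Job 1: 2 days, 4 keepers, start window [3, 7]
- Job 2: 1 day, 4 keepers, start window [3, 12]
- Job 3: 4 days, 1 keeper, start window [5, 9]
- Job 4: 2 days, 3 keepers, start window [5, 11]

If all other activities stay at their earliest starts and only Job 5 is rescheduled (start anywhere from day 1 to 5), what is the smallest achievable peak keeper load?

8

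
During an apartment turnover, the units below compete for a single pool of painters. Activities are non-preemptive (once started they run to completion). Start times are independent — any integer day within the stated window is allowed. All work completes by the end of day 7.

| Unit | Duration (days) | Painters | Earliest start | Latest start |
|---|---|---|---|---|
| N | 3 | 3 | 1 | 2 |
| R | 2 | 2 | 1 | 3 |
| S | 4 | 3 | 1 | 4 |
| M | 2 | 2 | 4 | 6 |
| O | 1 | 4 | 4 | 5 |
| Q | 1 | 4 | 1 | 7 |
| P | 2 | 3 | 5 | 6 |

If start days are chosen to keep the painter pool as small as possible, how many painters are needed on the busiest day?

Early-start (N@1, R@1, S@1, M@4, O@4, Q@1, P@5) gives peak 12: d1:12  d2:8  d3:6  d4:9  d5:5  d6:3  d7:0.
Shift O→5, Q→6, P→6.
Schedule N@1, R@1, S@1, M@4, O@5, Q@6, P@6: d1:8  d2:8  d3:6  d4:5  d5:6  d6:7  d7:3 — peak 8.

8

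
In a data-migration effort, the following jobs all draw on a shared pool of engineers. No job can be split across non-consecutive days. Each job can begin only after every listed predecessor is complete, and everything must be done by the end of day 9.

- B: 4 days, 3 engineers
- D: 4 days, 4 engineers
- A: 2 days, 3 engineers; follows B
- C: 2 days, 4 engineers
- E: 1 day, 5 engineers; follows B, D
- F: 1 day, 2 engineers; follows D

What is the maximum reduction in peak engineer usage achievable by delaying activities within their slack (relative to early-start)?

Early-start peak: d1:11  d2:11  d3:7  d4:7  d5:10  d6:3  d7:0  d8:0  d9:0 ⇒ 11.
Leveled (B@1, D@1, A@5, C@5, E@7, F@7): d1:7  d2:7  d3:7  d4:7  d5:7  d6:7  d7:7  d8:0  d9:0 ⇒ 7.
Reduction 11 − 7 = 4.

4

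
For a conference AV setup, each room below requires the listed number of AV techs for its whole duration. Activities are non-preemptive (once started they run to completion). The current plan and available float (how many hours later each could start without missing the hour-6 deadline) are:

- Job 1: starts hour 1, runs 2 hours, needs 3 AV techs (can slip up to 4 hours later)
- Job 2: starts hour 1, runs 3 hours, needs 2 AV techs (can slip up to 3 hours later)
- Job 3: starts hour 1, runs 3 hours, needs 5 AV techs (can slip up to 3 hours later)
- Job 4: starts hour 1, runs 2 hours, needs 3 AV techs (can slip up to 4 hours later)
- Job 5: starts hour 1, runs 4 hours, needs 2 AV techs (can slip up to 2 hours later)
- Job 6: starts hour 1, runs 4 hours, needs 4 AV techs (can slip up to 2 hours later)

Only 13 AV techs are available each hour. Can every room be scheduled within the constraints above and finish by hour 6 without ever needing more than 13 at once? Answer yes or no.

yes

Schedule Job 1@1, Job 2@1, Job 3@4, Job 4@1, Job 5@1, Job 6@3: h1:10  h2:10  h3:8  h4:11  h5:9  h6:9 — peak 11 ≤ 13.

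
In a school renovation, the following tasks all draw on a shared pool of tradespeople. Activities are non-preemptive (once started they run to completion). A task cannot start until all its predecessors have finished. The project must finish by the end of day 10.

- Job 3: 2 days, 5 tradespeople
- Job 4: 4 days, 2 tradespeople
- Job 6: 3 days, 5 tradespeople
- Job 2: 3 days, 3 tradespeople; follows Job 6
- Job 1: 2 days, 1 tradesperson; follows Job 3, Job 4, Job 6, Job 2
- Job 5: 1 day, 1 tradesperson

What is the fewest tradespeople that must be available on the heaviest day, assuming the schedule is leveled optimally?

Early-start (Job 3@1, Job 4@1, Job 6@1, Job 2@4, Job 1@7, Job 5@1) gives peak 13: d1:13  d2:12  d3:7  d4:5  d5:3  d6:3  d7:1  d8:1  d9:0  d10:0.
Shift Job 6→3, Job 2→6, Job 1→9, Job 5→5.
Schedule Job 3@1, Job 4@1, Job 6@3, Job 2@6, Job 1@9, Job 5@5: d1:7  d2:7  d3:7  d4:7  d5:6  d6:3  d7:3  d8:3  d9:1  d10:1 — peak 7.

7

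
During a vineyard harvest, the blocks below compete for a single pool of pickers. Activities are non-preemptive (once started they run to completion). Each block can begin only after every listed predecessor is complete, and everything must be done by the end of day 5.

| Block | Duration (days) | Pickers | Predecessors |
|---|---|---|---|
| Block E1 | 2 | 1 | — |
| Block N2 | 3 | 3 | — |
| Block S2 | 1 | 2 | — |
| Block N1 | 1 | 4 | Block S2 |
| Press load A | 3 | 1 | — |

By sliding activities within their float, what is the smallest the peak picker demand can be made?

5

Early-start (Block E1@1, Block N2@1, Block S2@1, Block N1@2, Press load A@1) gives peak 9: d1:7  d2:9  d3:4  d4:0  d5:0.
Shift Block S2→4, Block N1→5.
Schedule Block E1@1, Block N2@1, Block S2@4, Block N1@5, Press load A@1: d1:5  d2:5  d3:4  d4:2  d5:4 — peak 5.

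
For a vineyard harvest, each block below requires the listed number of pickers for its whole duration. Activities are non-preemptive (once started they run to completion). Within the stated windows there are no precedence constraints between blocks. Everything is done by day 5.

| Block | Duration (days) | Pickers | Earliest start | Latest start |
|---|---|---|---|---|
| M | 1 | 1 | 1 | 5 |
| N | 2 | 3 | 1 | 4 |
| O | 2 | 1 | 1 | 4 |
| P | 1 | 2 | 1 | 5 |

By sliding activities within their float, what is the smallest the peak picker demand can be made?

Early-start (M@1, N@1, O@1, P@1) gives peak 7: d1:7  d2:4  d3:0  d4:0  d5:0.
Shift N→2, O→4.
Schedule M@1, N@2, O@4, P@1: d1:3  d2:3  d3:3  d4:1  d5:1 — peak 3.
Total picker-days = 11 over 5 days ⇒ peak ≥ ⌈11/5⌉ = 3, so 3 is optimal.

3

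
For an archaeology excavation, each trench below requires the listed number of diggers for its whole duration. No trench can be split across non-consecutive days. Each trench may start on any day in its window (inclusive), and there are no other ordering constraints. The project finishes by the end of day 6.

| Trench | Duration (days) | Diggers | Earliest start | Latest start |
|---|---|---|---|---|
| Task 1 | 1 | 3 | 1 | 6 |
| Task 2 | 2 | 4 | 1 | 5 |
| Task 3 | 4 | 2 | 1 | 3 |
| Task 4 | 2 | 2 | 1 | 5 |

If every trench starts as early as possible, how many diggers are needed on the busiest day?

11

Early-start schedule: Task 1@1, Task 2@1, Task 3@1, Task 4@1.
Load per day: day 1: 11, day 2: 8, day 3: 2, day 4: 2, day 5: 0, day 6: 0.
Peak is 11.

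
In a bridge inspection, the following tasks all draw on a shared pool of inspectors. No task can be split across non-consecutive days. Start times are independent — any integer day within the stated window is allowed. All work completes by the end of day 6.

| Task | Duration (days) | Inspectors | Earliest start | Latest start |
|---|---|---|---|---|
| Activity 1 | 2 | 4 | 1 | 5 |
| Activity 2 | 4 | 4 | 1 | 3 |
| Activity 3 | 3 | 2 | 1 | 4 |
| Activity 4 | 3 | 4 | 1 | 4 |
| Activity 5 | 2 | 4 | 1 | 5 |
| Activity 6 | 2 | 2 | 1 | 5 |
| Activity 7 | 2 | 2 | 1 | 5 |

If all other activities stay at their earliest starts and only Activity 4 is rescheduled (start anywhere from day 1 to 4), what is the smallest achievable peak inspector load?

18

Activity 4@1: d1:22  d2:22  d3:10  d4:4  d5:0  d6:0 → peak 22
Activity 4@2: d1:18  d2:22  d3:10  d4:8  d5:0  d6:0 → peak 22
Activity 4@3: d1:18  d2:18  d3:10  d4:8  d5:4  d6:0 → peak 18
Activity 4@4: d1:18  d2:18  d3:6  d4:8  d5:4  d6:4 → peak 18
Best is Activity 4@3, peak 18.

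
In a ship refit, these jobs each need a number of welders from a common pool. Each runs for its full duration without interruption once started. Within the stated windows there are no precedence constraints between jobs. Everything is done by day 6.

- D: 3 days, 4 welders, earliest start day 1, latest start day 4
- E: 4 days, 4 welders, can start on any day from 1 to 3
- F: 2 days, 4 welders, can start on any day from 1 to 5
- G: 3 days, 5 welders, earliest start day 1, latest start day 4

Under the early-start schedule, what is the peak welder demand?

17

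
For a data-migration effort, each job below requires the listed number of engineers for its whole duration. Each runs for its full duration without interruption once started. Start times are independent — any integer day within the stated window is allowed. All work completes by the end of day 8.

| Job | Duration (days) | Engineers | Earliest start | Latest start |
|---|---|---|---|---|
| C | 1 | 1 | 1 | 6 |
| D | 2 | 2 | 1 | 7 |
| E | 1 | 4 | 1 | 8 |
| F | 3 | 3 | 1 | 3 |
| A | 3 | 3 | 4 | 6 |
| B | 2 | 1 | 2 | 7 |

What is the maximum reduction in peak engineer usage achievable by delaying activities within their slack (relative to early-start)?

5

Early-start peak: d1:10  d2:6  d3:4  d4:3  d5:3  d6:3  d7:0  d8:0 ⇒ 10.
Leveled (C@1, D@1, E@5, F@2, A@6, B@3): d1:3  d2:5  d3:4  d4:4  d5:4  d6:3  d7:3  d8:3 ⇒ 5.
Reduction 10 − 5 = 5.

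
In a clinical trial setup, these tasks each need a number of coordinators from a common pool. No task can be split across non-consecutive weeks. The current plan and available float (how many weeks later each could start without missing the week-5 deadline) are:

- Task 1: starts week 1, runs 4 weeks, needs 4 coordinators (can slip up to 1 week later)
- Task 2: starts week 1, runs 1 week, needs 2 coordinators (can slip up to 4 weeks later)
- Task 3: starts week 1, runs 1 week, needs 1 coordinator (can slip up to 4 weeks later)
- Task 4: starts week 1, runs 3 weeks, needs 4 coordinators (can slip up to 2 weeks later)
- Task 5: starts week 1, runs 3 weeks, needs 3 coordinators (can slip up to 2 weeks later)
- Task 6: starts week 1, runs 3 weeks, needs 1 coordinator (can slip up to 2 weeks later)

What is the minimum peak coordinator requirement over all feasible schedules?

Early-start (Task 1@1, Task 2@1, Task 3@1, Task 4@1, Task 5@1, Task 6@1) gives peak 15: w1:15  w2:12  w3:12  w4:4  w5:0.
Shift Task 5→2.
Schedule Task 1@1, Task 2@1, Task 3@1, Task 4@1, Task 5@2, Task 6@1: w1:12  w2:12  w3:12  w4:7  w5:0 — peak 12.

12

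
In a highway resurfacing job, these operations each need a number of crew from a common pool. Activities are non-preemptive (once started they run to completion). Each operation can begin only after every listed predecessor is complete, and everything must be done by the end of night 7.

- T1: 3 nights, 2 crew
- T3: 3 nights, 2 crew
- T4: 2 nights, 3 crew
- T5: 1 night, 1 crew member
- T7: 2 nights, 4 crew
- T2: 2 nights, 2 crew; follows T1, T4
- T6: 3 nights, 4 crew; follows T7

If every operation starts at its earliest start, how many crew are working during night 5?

6

At early start, night 5 has: T2, T6.
Demand: 2 + 4 = 6.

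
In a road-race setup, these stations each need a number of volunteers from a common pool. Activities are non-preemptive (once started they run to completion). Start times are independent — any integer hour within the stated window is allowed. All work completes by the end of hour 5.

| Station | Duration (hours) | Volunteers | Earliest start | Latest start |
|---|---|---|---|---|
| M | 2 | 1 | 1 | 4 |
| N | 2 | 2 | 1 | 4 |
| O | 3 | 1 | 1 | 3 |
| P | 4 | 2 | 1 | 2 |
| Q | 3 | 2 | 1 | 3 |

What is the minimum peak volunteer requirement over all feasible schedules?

5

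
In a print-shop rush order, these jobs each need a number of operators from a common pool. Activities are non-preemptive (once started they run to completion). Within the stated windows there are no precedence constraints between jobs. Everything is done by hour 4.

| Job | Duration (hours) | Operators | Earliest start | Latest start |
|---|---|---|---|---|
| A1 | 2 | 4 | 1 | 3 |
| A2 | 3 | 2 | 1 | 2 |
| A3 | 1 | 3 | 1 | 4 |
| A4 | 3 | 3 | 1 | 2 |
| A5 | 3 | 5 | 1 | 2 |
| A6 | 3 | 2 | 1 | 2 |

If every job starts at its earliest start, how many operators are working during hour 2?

At early start, hour 2 has: A1, A2, A4, A5, A6.
Demand: 4 + 2 + 3 + 5 + 2 = 16.

16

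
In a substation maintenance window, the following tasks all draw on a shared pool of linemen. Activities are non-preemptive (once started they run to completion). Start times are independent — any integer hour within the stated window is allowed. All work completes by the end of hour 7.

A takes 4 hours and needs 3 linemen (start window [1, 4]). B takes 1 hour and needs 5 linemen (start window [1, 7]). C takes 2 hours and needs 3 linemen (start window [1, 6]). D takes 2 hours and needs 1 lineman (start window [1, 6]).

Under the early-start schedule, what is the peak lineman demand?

12

Early-start schedule: A@1, B@1, C@1, D@1.
Load per hour: hour 1: 12, hour 2: 7, hour 3: 3, hour 4: 3, hour 5: 0, hour 6: 0, hour 7: 0.
Peak is 12.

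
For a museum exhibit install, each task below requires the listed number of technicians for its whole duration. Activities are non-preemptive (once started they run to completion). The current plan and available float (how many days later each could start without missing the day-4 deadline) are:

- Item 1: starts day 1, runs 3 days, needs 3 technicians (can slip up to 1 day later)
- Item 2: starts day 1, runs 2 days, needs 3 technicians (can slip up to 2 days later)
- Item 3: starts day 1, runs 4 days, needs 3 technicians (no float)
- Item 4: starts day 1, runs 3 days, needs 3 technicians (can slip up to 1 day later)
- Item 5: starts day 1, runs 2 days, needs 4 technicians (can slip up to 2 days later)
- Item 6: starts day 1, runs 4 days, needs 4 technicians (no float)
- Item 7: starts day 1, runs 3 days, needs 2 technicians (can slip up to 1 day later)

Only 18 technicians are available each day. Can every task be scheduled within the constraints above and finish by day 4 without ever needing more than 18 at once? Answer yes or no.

The minimum achievable peak is 19; 18 < 19, so no feasible schedule stays within the cap.

no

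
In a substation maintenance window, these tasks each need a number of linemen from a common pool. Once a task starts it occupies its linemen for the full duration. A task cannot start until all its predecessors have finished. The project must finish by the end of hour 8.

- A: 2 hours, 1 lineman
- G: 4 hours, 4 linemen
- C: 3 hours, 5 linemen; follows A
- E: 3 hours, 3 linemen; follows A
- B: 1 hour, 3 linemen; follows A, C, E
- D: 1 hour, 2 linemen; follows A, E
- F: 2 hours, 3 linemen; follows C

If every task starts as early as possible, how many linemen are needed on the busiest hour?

Early-start schedule: A@1, G@1, C@3, E@3, B@6, D@6, F@6.
Load per hour: hour 1: 5, hour 2: 5, hour 3: 12, hour 4: 12, hour 5: 8, hour 6: 8, hour 7: 3, hour 8: 0.
Peak is 12.

12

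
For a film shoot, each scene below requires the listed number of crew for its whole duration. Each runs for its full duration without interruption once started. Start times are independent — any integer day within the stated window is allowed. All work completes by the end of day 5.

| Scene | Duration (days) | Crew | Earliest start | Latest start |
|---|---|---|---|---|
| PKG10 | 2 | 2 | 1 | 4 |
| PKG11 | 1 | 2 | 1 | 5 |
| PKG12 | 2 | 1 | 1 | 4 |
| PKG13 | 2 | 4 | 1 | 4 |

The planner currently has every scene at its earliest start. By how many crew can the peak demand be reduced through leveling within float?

Early-start peak: d1:9  d2:7  d3:0  d4:0  d5:0 ⇒ 9.
Leveled (PKG10@1, PKG11@1, PKG12@2, PKG13@4): d1:4  d2:3  d3:1  d4:4  d5:4 ⇒ 4.
Reduction 9 − 4 = 5.

5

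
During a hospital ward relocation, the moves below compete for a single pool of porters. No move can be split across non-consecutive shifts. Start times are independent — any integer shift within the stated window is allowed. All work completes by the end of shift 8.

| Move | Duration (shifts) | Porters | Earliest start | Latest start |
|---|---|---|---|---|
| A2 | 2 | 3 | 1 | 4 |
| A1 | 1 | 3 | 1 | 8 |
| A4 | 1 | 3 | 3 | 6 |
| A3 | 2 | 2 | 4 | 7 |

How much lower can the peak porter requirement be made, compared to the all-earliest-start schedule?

Early-start peak: s1:6  s2:3  s3:3  s4:2  s5:2  s6:0  s7:0  s8:0 ⇒ 6.
Leveled (A2@1, A1@3, A4@4, A3@5): s1:3  s2:3  s3:3  s4:3  s5:2  s6:2  s7:0  s8:0 ⇒ 3.
Reduction 6 − 3 = 3.

3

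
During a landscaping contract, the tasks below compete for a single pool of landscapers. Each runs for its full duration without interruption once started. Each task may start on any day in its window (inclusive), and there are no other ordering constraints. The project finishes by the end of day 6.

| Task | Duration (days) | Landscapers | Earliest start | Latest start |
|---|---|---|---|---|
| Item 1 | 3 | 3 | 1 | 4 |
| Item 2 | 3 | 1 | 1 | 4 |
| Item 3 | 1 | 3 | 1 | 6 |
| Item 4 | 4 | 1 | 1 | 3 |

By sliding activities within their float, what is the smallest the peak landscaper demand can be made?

4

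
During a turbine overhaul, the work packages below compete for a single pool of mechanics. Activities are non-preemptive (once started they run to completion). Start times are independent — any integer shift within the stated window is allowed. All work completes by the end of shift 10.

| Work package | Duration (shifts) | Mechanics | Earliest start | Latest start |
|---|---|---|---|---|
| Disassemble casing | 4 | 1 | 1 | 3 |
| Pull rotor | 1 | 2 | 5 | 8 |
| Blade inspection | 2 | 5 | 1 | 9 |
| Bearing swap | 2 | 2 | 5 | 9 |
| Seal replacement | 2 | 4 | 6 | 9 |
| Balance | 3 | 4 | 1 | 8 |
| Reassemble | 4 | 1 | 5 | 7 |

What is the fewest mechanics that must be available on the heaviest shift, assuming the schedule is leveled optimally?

Early-start (Disassemble casing@1, Pull rotor@5, Blade inspection@1, Bearing swap@5, Seal replacement@6, Balance@1, Reassemble@5) gives peak 10: s1:10  s2:10  s3:5  s4:1  s5:5  s6:7  s7:5  s8:1  s9:0  s10:0.
Shift Blade inspection→9, Seal replacement→7.
Schedule Disassemble casing@1, Pull rotor@5, Blade inspection@9, Bearing swap@5, Seal replacement@7, Balance@1, Reassemble@5: s1:5  s2:5  s3:5  s4:1  s5:5  s6:3  s7:5  s8:5  s9:5  s10:5 — peak 5.
Total mechanic-shifts = 44 over 10 shifts ⇒ peak ≥ ⌈44/10⌉ = 5, so 5 is optimal.

5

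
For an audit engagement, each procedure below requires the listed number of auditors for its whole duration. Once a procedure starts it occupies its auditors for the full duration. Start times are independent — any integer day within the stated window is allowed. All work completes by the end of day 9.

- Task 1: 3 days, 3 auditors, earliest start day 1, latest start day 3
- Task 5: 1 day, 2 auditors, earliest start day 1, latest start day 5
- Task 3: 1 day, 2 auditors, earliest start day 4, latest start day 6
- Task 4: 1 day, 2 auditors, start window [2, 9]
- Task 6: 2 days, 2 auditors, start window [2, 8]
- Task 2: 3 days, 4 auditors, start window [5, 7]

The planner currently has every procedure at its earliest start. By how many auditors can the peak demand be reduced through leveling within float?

Early-start peak: d1:5  d2:7  d3:5  d4:2  d5:4  d6:4  d7:4  d8:0  d9:0 ⇒ 7.
Leveled (Task 1@1, Task 5@4, Task 3@4, Task 4@5, Task 6@5, Task 2@7): d1:3  d2:3  d3:3  d4:4  d5:4  d6:2  d7:4  d8:4  d9:4 ⇒ 4.
Reduction 7 − 4 = 3.

3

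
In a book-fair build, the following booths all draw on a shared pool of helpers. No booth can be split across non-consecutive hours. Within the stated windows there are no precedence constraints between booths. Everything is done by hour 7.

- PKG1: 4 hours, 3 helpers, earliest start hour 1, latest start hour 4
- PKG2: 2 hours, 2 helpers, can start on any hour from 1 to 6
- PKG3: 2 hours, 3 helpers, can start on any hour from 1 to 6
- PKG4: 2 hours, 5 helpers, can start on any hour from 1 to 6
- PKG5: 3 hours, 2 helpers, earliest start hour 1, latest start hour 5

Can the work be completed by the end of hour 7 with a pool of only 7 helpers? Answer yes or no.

Schedule PKG1@1, PKG2@1, PKG3@3, PKG4@5, PKG5@5: h1:5  h2:5  h3:6  h4:6  h5:7  h6:7  h7:2 — peak 7 ≤ 7.

yes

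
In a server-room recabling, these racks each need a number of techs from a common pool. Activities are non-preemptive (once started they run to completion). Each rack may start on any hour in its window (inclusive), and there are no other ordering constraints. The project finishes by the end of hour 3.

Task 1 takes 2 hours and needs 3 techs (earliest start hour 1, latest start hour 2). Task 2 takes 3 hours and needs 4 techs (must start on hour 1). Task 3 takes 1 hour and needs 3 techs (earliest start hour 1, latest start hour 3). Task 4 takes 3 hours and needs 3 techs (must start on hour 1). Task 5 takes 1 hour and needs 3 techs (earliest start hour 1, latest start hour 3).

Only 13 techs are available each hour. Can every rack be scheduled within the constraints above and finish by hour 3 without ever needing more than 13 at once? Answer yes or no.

Schedule Task 1@1, Task 2@1, Task 3@1, Task 4@1, Task 5@2: h1:13  h2:13  h3:7 — peak 13 ≤ 13.

yes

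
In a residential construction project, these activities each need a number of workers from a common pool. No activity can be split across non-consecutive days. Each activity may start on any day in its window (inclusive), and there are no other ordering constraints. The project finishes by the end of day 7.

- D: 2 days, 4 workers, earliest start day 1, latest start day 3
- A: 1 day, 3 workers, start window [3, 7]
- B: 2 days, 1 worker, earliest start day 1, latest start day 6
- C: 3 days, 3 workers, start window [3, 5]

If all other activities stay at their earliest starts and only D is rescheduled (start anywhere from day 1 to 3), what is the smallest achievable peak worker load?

D@1: d1:5  d2:5  d3:6  d4:3  d5:3  d6:0  d7:0 → peak 6
D@2: d1:1  d2:5  d3:10  d4:3  d5:3  d6:0  d7:0 → peak 10
D@3: d1:1  d2:1  d3:10  d4:7  d5:3  d6:0  d7:0 → peak 10
Best is D@1, peak 6.

6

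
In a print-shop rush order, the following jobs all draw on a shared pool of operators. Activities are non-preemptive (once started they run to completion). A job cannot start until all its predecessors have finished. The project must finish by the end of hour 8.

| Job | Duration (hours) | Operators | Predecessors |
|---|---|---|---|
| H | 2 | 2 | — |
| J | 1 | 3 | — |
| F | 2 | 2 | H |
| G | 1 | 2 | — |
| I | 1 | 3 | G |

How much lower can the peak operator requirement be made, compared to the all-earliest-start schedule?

4

Early-start peak: h1:7  h2:5  h3:2  h4:2  h5:0  h6:0  h7:0  h8:0 ⇒ 7.
Leveled (H@1, J@3, F@4, G@6, I@7): h1:2  h2:2  h3:3  h4:2  h5:2  h6:2  h7:3  h8:0 ⇒ 3.
Reduction 7 − 3 = 4.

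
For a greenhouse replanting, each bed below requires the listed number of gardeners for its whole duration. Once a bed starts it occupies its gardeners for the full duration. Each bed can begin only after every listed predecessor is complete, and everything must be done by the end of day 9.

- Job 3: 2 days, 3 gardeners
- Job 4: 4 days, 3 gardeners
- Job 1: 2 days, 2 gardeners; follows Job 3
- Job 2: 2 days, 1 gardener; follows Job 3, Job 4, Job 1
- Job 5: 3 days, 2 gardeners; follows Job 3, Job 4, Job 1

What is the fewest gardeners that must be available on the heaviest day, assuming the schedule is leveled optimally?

Early-start (Job 3@1, Job 4@1, Job 1@3, Job 2@5, Job 5@5) gives peak 6: d1:6  d2:6  d3:5  d4:5  d5:3  d6:3  d7:2  d8:0  d9:0.
Shift Job 4→3, Job 2→7, Job 5→7.
Schedule Job 3@1, Job 4@3, Job 1@3, Job 2@7, Job 5@7: d1:3  d2:3  d3:5  d4:5  d5:3  d6:3  d7:3  d8:3  d9:2 — peak 5.

5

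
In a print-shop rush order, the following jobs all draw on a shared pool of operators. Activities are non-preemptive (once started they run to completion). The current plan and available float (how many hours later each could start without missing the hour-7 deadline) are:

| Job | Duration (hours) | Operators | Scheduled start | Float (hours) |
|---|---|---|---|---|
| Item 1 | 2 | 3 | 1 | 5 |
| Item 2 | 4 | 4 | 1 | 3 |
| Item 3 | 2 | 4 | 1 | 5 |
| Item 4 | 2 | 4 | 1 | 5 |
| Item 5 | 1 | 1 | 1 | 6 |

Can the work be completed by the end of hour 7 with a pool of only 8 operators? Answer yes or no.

Schedule Item 1@1, Item 2@1, Item 3@3, Item 4@5, Item 5@1: h1:8  h2:7  h3:8  h4:8  h5:4  h6:4  h7:0 — peak 8 ≤ 8.

yes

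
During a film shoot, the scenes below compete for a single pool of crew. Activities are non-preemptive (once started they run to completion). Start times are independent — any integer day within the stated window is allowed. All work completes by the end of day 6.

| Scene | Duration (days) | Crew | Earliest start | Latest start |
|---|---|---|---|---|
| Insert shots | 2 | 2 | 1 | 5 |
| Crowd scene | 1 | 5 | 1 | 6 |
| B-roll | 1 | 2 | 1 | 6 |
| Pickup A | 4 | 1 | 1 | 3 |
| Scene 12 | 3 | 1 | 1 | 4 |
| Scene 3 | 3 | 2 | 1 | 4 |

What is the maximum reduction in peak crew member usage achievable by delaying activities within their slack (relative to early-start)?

8

Early-start peak: d1:13  d2:6  d3:4  d4:1  d5:0  d6:0 ⇒ 13.
Leveled (Insert shots@1, Crowd scene@6, B-roll@1, Pickup A@1, Scene 12@2, Scene 3@3): d1:5  d2:4  d3:4  d4:4  d5:2  d6:5 ⇒ 5.
Reduction 13 − 5 = 8.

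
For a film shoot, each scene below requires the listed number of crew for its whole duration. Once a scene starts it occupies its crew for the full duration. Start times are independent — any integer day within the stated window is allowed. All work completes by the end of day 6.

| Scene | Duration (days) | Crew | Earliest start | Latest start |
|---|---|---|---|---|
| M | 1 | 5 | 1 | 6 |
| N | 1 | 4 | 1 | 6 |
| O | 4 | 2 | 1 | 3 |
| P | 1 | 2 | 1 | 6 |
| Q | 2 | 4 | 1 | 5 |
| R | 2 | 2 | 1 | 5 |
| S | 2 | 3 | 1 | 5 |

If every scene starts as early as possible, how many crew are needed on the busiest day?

22

Early-start schedule: M@1, N@1, O@1, P@1, Q@1, R@1, S@1.
Load per day: day 1: 22, day 2: 11, day 3: 2, day 4: 2, day 5: 0, day 6: 0.
Peak is 22.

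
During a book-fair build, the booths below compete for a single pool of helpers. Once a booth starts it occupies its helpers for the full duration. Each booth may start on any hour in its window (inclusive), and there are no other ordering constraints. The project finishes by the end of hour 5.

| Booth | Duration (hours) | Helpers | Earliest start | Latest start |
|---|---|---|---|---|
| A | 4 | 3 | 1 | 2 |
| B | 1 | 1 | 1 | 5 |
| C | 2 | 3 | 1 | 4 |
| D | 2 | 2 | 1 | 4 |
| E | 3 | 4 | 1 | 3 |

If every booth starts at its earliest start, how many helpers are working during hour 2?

At early start, hour 2 has: A, C, D, E.
Demand: 3 + 3 + 2 + 4 = 12.

12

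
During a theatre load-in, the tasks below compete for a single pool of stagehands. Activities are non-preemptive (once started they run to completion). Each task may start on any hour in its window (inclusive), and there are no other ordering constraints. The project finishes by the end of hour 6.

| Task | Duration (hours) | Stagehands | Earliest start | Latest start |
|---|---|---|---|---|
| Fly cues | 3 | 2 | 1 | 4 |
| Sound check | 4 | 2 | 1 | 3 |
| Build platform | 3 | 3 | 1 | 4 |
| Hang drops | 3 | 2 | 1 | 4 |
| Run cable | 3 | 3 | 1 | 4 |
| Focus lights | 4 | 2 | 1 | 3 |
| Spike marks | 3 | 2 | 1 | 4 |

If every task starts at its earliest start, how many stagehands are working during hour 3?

At early start, hour 3 has: Fly cues, Sound check, Build platform, Hang drops, Run cable, Focus lights, Spike marks.
Demand: 2 + 2 + 3 + 2 + 3 + 2 + 2 = 16.

16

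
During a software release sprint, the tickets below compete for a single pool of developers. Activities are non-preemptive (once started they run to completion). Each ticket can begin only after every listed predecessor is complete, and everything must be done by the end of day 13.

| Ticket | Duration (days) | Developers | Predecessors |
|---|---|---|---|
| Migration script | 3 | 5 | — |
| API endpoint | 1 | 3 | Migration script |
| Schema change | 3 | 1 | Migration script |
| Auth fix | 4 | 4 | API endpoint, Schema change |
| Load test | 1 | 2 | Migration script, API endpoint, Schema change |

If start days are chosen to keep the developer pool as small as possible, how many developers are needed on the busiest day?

5

Early-start (Migration script@1, API endpoint@4, Schema change@4, Auth fix@7, Load test@7) gives peak 6: d1:5  d2:5  d3:5  d4:4  d5:1  d6:1  d7:6  d8:4  d9:4  d10:4  d11:0  d12:0  d13:0.
Shift Load test→11.
Schedule Migration script@1, API endpoint@4, Schema change@4, Auth fix@7, Load test@11: d1:5  d2:5  d3:5  d4:4  d5:1  d6:1  d7:4  d8:4  d9:4  d10:4  d11:2  d12:0  d13:0 — peak 5.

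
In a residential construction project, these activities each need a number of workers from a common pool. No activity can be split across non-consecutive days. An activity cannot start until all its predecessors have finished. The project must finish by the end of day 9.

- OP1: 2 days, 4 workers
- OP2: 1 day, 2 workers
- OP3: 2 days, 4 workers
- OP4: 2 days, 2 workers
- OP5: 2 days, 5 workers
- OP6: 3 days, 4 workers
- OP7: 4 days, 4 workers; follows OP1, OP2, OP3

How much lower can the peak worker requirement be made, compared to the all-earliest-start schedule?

13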